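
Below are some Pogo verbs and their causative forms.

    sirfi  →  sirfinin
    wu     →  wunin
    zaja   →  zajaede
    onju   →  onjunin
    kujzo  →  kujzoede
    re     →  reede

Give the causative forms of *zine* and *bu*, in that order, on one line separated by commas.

The alternation tracks the last vowel of the stem — -nin when the last vowel of the stem is a high vowel (*sirfi*, *wu*, *onju*); -ede when the last vowel of the stem is a non-high vowel (*zaja*, *kujzo*, *re*).
*zine* — last vowel /e/ (a non-high vowel) → -ede → *zineede*.
*bu* — last vowel /u/ (a high vowel) → -nin → *bunin*.

zineede, bunin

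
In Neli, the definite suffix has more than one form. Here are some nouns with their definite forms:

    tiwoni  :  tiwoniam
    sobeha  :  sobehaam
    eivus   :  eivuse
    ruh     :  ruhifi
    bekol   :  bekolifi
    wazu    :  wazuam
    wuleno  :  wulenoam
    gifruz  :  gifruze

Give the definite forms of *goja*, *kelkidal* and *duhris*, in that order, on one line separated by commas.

The pattern is sibilance of the final sound: -e when the stem ends in a sibilant (*eivus*, *gifruz*); -ifi when the stem ends in a non-sibilant consonant (*ruh*, *bekol*); -am when the stem ends in a vowel (*tiwoni*, *sobeha*, *wazu*, *wuleno*).
*goja* — final sound /a/ (a vowel) → -am → *gojaam*.
*kelkidal* — final sound /l/ (a non-sibilant consonant) → -ifi → *kelkidalifi*.
The final sound of *duhris* is /s/, which is a sibilant, so the suffix is -e, giving *duhrise*.

gojaam, kelkidalifi, duhrise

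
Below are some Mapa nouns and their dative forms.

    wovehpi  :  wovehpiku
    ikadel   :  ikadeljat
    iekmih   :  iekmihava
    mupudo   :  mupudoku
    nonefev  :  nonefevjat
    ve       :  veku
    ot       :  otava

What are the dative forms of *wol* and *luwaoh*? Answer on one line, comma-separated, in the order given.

woljat, luwaohava

The pattern is voicing of the final sound: -ava when the stem ends in a voiceless consonant (*iekmih*, *ot*); -jat when the stem ends in a voiced consonant (*ikadel*, *nonefev*); -ku when the stem ends in a vowel (*wovehpi*, *mupudo*, *ve*).
*wol*: final sound = /l/, a voiced consonant → -jat → *woljat*.
The final sound of *luwaoh* is /h/, which is a voiceless consonant, so the suffix is -ava, giving *luwaohava*.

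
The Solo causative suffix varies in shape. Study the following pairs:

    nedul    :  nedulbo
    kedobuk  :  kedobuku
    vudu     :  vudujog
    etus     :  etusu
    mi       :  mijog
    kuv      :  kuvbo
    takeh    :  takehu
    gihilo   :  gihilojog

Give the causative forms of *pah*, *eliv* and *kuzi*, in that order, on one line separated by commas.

The alternation tracks the final sound of the stem — -u when the stem ends in a voiceless consonant (*kedobuk*, *etus*, *takeh*); -bo when the stem ends in a voiced consonant (*nedul*, *kuv*); -jog when the stem ends in a vowel (*vudu*, *mi*, *gihilo*).
The final sound of *pah* is /h/, which is a voiceless consonant, so the suffix is -u, giving *pahu*.
The final sound of *eliv* is /v/, which is a voiced consonant, so the suffix is -bo, giving *elivbo*.
*kuzi* — final sound /i/ (a vowel) → -jog → *kuzijog*.

pahu, elivbo, kuzijog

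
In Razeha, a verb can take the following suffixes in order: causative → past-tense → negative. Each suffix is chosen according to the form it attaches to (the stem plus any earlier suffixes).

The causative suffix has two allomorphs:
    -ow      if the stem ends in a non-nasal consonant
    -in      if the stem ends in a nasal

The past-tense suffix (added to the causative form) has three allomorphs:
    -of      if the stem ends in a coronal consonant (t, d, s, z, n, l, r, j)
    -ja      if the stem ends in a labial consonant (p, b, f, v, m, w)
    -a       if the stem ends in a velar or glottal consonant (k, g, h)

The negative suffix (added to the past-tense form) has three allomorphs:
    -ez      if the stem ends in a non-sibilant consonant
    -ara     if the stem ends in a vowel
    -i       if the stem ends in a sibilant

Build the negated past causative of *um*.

*um*: final consonant = /m/, a nasal → -in → *umin*.
The causative form *umin*: final consonant = /n/, coronal → -of → *uminof*.
Since the final sound of the past-tense form *uminof* is /f/ (a non-sibilant consonant), it takes -ez, giving *uminofez*.

uminofez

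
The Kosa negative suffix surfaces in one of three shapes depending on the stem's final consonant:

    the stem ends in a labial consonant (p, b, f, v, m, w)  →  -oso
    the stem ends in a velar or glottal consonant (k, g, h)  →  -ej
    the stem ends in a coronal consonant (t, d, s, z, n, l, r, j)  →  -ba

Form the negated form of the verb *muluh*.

muluhej

Since the final consonant of *muluh* is /h/ (velar/glottal), it takes -ej, giving *muluhej*.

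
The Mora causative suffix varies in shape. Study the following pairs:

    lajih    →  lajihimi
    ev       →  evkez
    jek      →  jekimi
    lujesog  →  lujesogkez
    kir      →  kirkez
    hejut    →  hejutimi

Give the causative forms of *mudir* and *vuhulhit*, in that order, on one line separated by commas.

mudirkez, vuhulhitimi

Looking at the final consonant of each stem: -imi when the stem ends in a voiceless consonant (*lajih*, *jek*, *hejut*); -kez when the stem ends in a voiced consonant (*ev*, *lujesog*, *kir*).
*mudir* — final consonant /r/ (voiced) → -kez → *mudirkez*.
The final consonant of *vuhulhit* is /t/, which is voiceless, so the suffix is -imi, giving *vuhulhitimi*.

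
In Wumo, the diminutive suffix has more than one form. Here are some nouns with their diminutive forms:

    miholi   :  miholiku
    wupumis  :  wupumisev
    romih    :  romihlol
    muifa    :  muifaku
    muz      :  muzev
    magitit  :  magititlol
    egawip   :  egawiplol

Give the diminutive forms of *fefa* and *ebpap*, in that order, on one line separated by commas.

Looking at the final sound of each stem: -ev when the stem ends in a sibilant (*wupumis*, *muz*); -lol when the stem ends in a non-sibilant consonant (*romih*, *magitit*, *egawip*); -ku when the stem ends in a vowel (*miholi*, *muifa*).
*fefa* — final sound /a/ (a vowel) → -ku → *fefaku*.
*ebpap*: final sound = /p/, a non-sibilant consonant → -lol → *ebpaplol*.

fefaku, ebpaplol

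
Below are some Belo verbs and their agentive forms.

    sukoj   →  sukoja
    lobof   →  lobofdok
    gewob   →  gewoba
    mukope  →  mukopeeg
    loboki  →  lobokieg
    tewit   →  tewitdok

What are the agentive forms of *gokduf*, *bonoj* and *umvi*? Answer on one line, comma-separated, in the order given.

gokdufdok, bonoja, umvieg

The alternation tracks the final sound of the stem — -dok when the stem ends in a voiceless consonant (*lobof*, *tewit*); -a when the stem ends in a voiced consonant (*sukoj*, *gewob*); -eg when the stem ends in a vowel (*mukope*, *loboki*).
*gokduf* — final sound /f/ (a voiceless consonant) → -dok → *gokdufdok*.
*bonoj* — final sound /j/ (a voiced consonant) → -a → *bonoja*.
*umvi*: final sound = /i/, a vowel → -eg → *umvieg*.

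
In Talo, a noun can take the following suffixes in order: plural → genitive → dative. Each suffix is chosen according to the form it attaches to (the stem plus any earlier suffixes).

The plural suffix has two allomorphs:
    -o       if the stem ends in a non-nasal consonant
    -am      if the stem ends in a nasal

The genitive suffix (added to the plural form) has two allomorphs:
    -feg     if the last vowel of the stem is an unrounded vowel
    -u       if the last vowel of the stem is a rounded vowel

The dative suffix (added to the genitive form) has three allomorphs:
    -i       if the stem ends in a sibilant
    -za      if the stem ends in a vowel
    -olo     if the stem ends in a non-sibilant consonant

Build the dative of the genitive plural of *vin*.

vinamfegolo

The final consonant of *vin* is /n/, which is a nasal, so the plural suffix is -am, giving *vinam*.
The plural form *vinam*: last vowel = /a/, an unrounded vowel → -feg → *vinamfeg*.
The final sound of the genitive form *vinamfeg* is /g/, which is a non-sibilant consonant, so the dative suffix is -olo, giving *vinamfegolo*.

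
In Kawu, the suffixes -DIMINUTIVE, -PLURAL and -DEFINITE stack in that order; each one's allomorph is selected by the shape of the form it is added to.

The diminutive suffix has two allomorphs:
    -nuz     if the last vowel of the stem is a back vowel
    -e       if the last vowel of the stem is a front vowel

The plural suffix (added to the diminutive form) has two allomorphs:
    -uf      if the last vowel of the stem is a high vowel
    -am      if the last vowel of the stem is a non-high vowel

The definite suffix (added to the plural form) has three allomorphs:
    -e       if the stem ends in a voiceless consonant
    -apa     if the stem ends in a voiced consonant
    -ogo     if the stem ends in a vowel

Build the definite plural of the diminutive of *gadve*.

Since the last vowel of *gadve* is /e/ (a front vowel), it takes -e, giving *gadvee*.
Since the last vowel of the diminutive form *gadvee* is /e/ (a non-high vowel), it takes -am, giving *gadveeam*.
The final sound of the plural form *gadveeam* is /m/, which is a voiced consonant, so the definite suffix is -apa, giving *gadveeamapa*.

gadveeamapa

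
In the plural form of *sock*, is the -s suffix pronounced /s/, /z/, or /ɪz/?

The stem *sock* ends in a voiceless non-sibilant consonant.
The plural suffix surfaces as /ɪz/ after sibilants, /s/ after other voiceless consonants, and /z/ after other voiced sounds.
So the plural -s on *sock* is pronounced /s/.

/s/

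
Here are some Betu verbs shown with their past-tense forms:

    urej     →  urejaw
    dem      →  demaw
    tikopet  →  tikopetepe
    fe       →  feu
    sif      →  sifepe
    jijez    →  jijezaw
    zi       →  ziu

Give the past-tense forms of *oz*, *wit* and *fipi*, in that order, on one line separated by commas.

Looking at the final sound of each stem: -epe when the stem ends in a voiceless consonant (*tikopet*, *sif*); -aw when the stem ends in a voiced consonant (*urej*, *dem*, *jijez*); -u when the stem ends in a vowel (*fe*, *zi*).
*oz*: final sound = /z/, a voiced consonant → -aw → *ozaw*.
The final sound of *wit* is /t/, which is a voiceless consonant, so the suffix is -epe, giving *witepe*.
Since the final sound of *fipi* is /i/ (a vowel), it takes -u, giving *fipiu*.

ozaw, witepe, fipiu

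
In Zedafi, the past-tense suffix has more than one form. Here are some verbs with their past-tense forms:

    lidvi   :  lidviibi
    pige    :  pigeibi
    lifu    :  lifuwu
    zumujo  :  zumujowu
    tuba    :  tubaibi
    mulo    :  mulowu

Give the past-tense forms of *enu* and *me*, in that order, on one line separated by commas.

enuwu, meibi

Looking at the last vowel of each stem: -wu when the last vowel of the stem is a rounded vowel (*lifu*, *zumujo*, *mulo*); -ibi when the last vowel of the stem is an unrounded vowel (*lidvi*, *pige*, *tuba*).
*enu* — last vowel /u/ (a rounded vowel) → -wu → *enuwu*.
*me*: last vowel = /e/, an unrounded vowel → -ibi → *meibi*.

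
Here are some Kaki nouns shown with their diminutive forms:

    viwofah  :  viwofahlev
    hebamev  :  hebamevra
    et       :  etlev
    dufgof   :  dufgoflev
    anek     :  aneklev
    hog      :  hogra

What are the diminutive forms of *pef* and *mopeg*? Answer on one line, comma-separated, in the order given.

The pattern is voicing of the final consonant: -lev when the stem ends in a voiceless consonant (*viwofah*, *et*, *dufgof*, *anek*); -ra when the stem ends in a voiced consonant (*hebamev*, *hog*).
*pef*: final consonant = /f/, voiceless → -lev → *peflev*.
*mopeg* — final consonant /g/ (voiced) → -ra → *mopegra*.

peflev, mopegra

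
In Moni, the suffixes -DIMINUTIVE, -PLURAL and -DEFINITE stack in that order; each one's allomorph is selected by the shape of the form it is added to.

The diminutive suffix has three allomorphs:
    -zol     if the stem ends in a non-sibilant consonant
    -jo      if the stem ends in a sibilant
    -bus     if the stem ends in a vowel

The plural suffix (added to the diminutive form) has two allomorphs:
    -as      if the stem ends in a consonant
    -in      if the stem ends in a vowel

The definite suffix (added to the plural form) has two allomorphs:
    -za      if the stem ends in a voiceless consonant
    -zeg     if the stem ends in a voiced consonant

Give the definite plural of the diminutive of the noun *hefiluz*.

*hefiluz*: final sound = /z/, a sibilant → -jo → *hefiluzjo*.
The final sound of the diminutive form *hefiluzjo* is /o/, which is a vowel, so the plural suffix is -in, giving *hefiluzjoin*.
The plural form *hefiluzjoin* — final consonant /n/ (voiced) → -zeg → *hefiluzjoinzeg*.

hefiluzjoinzeg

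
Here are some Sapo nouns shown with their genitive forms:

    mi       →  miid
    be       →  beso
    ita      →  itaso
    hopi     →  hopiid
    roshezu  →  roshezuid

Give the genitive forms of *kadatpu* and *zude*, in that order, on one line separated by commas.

The alternation tracks the last vowel of the stem — -id when the last vowel of the stem is a high vowel (*mi*, *hopi*, *roshezu*); -so when the last vowel of the stem is a non-high vowel (*be*, *ita*).
*kadatpu*: last vowel = /u/, a high vowel → -id → *kadatpuid*.
Since the last vowel of *zude* is /e/ (a non-high vowel), it takes -so, giving *zudeso*.

kadatpuid, zudeso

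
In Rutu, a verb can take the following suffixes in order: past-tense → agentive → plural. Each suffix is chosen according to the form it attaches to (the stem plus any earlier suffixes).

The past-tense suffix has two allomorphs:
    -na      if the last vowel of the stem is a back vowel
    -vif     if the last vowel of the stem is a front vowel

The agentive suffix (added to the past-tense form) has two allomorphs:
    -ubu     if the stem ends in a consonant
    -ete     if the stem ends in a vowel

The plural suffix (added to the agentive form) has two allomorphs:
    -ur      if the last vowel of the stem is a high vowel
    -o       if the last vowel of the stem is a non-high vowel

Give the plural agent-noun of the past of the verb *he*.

*he*: last vowel = /e/, a front vowel → -vif → *hevif*.
The final sound of the past-tense form *hevif* is /f/, which is a consonant, so the agentive suffix is -ubu, giving *hevifubu*.
The agentive form *hevifubu* — last vowel /u/ (a high vowel) → -ur → *hevifubuur*.

hevifubuur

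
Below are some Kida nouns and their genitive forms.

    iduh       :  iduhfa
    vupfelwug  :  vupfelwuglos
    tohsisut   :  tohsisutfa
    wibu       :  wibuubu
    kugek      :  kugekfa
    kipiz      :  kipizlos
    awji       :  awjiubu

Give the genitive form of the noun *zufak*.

zufakfa

The pattern is voicing of the final sound: -fa when the stem ends in a voiceless consonant (*iduh*, *tohsisut*, *kugek*); -los when the stem ends in a voiced consonant (*vupfelwug*, *kipiz*); -ubu when the stem ends in a vowel (*wibu*, *awji*).
*zufak* — final sound /k/ (a voiceless consonant) → -fa → *zufakfa*.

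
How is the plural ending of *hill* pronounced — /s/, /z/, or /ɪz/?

/z/

The stem *hill* ends in a voiced non-sibilant sound.
The plural suffix surfaces as /ɪz/ after sibilants, /s/ after other voiceless consonants, and /z/ after other voiced sounds.
So the plural -s on *hill* is pronounced /z/.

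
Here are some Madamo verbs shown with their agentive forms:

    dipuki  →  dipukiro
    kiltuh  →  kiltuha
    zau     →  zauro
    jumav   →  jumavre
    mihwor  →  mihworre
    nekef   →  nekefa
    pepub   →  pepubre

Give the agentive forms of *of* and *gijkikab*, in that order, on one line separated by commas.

The suffix is conditioned by the final sound: -a when the stem ends in a voiceless consonant (*kiltuh*, *nekef*); -re when the stem ends in a voiced consonant (*jumav*, *mihwor*, *pepub*); -ro when the stem ends in a vowel (*dipuki*, *zau*).
*of* — final sound /f/ (a voiceless consonant) → -a → *ofa*.
*gijkikab* — final sound /b/ (a voiced consonant) → -re → *gijkikabre*.

ofa, gijkikabre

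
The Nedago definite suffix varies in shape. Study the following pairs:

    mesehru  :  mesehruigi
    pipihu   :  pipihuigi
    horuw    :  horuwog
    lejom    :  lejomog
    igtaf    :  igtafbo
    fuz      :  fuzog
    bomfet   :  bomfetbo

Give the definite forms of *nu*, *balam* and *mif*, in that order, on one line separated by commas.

The suffix is conditioned by the final sound: -bo when the stem ends in a voiceless consonant (*igtaf*, *bomfet*); -og when the stem ends in a voiced consonant (*horuw*, *lejom*, *fuz*); -igi when the stem ends in a vowel (*mesehru*, *pipihu*).
The final sound of *nu* is /u/, which is a vowel, so the suffix is -igi, giving *nuigi*.
The final sound of *balam* is /m/, which is a voiced consonant, so the suffix is -og, giving *balamog*.
The final sound of *mif* is /f/, which is a voiceless consonant, so the suffix is -bo, giving *mifbo*.

nuigi, balamog, mifbo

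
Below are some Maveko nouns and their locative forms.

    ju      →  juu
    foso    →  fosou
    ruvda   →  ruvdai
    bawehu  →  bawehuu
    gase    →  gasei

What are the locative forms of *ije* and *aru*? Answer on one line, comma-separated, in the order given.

ijei, aruu

The suffix is conditioned by the last vowel: -u when the last vowel of the stem is a rounded vowel (*ju*, *foso*, *bawehu*); -i when the last vowel of the stem is an unrounded vowel (*ruvda*, *gase*).
*ije* — last vowel /e/ (an unrounded vowel) → -i → *ijei*.
The last vowel of *aru* is /u/, which is a rounded vowel, so the suffix is -u, giving *aruu*.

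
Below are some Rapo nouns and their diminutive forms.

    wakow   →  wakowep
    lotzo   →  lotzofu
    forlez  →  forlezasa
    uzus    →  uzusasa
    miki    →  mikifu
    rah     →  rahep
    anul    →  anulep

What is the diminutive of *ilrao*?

Looking at the final sound of each stem: -asa when the stem ends in a sibilant (*forlez*, *uzus*); -ep when the stem ends in a non-sibilant consonant (*wakow*, *rah*, *anul*); -fu when the stem ends in a vowel (*lotzo*, *miki*).
*ilrao* — final sound /o/ (a vowel) → -fu → *ilraofu*.

ilraofu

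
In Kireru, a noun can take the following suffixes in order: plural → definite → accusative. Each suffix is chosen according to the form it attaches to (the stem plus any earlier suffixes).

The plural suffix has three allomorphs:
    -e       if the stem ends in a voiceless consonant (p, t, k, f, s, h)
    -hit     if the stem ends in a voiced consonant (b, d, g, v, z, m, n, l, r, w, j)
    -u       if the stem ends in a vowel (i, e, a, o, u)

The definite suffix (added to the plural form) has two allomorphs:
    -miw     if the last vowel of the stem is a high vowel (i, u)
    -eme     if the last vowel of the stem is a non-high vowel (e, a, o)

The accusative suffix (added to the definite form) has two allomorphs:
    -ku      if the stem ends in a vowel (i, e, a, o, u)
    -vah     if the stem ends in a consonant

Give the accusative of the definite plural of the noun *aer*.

aerhitmiwvah

The final sound of *aer* is /r/, which is a voiced consonant, so the plural suffix is -hit, giving *aerhit*.
The plural form *aerhit* — last vowel /i/ (a high vowel) → -miw → *aerhitmiw*.
The final sound of the definite form *aerhitmiw* is /w/, which is a consonant, so the accusative suffix is -vah, giving *aerhitmiwvah*.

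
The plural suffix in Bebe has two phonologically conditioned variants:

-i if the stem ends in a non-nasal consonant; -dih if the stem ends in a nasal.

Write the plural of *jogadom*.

Since the final consonant of *jogadom* is /m/ (a nasal), it takes -dih, giving *jogadomdih*.

jogadomdih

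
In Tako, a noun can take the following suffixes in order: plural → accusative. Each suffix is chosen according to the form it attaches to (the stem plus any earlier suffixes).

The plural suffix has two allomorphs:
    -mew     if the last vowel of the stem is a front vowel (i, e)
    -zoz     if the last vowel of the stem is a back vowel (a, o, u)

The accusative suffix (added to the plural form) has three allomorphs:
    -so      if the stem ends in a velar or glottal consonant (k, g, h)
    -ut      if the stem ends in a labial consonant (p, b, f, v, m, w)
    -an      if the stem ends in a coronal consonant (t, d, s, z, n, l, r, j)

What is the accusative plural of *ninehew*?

ninehewmewut

The last vowel of *ninehew* is /e/, which is a front vowel, so the plural suffix is -mew, giving *ninehewmew*.
The plural form *ninehewmew*: final consonant = /w/, labial → -ut → *ninehewmewut*.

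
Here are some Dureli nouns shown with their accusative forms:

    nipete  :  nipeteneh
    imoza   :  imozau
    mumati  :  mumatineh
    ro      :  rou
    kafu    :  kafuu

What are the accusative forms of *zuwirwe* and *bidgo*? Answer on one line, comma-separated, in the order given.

The suffix is conditioned by the last vowel: -neh when the last vowel of the stem is a front vowel (*nipete*, *mumati*); -u when the last vowel of the stem is a back vowel (*imoza*, *ro*, *kafu*).
*zuwirwe*: last vowel = /e/, a front vowel → -neh → *zuwirweneh*.
*bidgo* — last vowel /o/ (a back vowel) → -u → *bidgou*.

zuwirweneh, bidgou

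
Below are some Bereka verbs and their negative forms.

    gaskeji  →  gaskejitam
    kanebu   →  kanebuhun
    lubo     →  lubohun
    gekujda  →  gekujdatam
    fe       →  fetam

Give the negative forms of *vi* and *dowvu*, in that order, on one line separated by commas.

vitam, dowvuhun

The pattern is rounding harmony: -hun when the last vowel of the stem is a rounded vowel (*kanebu*, *lubo*); -tam when the last vowel of the stem is an unrounded vowel (*gaskeji*, *gekujda*, *fe*).
*vi* — last vowel /i/ (an unrounded vowel) → -tam → *vitam*.
The last vowel of *dowvu* is /u/, which is a rounded vowel, so the suffix is -hun, giving *dowvuhun*.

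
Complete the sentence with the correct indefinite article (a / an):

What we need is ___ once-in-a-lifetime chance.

a

The indefinite article is chosen by the initial *sound* of the following word, not its spelling.
*once-in-a-lifetime* begins with the sound /wʌ/ (*once* pronounced with initial /w/) — a consonant sound.
So the article is *a*: What we need is a once-in-a-lifetime chance.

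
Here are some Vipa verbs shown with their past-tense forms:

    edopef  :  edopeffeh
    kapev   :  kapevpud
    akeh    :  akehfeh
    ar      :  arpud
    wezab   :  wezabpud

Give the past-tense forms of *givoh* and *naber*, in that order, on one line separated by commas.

givohfeh, naberpud

The suffix is conditioned by the final consonant: -feh when the stem ends in a voiceless consonant (*edopef*, *akeh*); -pud when the stem ends in a voiced consonant (*kapev*, *ar*, *wezab*).
The final consonant of *givoh* is /h/, which is voiceless, so the suffix is -feh, giving *givohfeh*.
Since the final consonant of *naber* is /r/ (voiced), it takes -pud, giving *naberpud*.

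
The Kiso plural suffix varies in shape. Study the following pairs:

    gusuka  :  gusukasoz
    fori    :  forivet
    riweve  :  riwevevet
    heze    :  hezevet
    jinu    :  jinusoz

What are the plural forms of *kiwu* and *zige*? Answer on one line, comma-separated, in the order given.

Looking at the last vowel of each stem: -vet when the last vowel of the stem is a front vowel (*fori*, *riweve*, *heze*); -soz when the last vowel of the stem is a back vowel (*gusuka*, *jinu*).
Since the last vowel of *kiwu* is /u/ (a back vowel), it takes -soz, giving *kiwusoz*.
*zige* — last vowel /e/ (a front vowel) → -vet → *zigevet*.

kiwusoz, zigevet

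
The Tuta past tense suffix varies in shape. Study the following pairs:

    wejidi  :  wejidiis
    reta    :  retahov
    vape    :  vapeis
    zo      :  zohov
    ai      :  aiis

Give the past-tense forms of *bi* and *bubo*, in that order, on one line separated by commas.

biis, bubohov

The pattern is front/back vowel harmony: -is when the last vowel of the stem is a front vowel (*wejidi*, *vape*, *ai*); -hov when the last vowel of the stem is a back vowel (*reta*, *zo*).
*bi*: last vowel = /i/, a front vowel → -is → *biis*.
The last vowel of *bubo* is /o/, which is a back vowel, so the suffix is -hov, giving *bubohov*.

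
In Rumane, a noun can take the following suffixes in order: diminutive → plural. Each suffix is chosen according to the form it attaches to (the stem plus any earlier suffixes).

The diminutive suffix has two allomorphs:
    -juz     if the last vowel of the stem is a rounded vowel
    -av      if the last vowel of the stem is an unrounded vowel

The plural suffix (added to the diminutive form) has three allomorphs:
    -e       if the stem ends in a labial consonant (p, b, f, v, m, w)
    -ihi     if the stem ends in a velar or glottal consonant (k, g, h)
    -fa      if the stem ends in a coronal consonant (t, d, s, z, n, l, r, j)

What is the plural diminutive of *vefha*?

The last vowel of *vefha* is /a/, which is an unrounded vowel, so the diminutive suffix is -av, giving *vefhaav*.
The final consonant of the diminutive form *vefhaav* is /v/, which is labial, so the plural suffix is -e, giving *vefhaave*.

vefhaave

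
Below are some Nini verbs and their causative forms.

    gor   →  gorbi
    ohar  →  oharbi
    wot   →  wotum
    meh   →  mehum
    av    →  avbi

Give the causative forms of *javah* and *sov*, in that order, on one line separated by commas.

javahum, sovbi

The pattern is voicing of the final consonant: -um when the stem ends in a voiceless consonant (*wot*, *meh*); -bi when the stem ends in a voiced consonant (*gor*, *ohar*, *av*).
*javah* — final consonant /h/ (voiceless) → -um → *javahum*.
Since the final consonant of *sov* is /v/ (voiced), it takes -bi, giving *sovbi*.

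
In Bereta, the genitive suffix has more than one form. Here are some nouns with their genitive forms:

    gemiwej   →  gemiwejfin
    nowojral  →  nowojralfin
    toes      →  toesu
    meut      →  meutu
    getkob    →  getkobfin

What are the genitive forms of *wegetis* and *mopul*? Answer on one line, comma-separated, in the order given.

Looking at the final consonant of each stem: -u when the stem ends in a voiceless consonant (*toes*, *meut*); -fin when the stem ends in a voiced consonant (*gemiwej*, *nowojral*, *getkob*).
*wegetis* — final consonant /s/ (voiceless) → -u → *wegetisu*.
*mopul* — final consonant /l/ (voiced) → -fin → *mopulfin*.

wegetisu, mopulfin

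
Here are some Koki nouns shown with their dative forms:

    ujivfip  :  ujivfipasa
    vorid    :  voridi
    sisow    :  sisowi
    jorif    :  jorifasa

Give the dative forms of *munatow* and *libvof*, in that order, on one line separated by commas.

munatowi, libvofasa

Looking at the final consonant of each stem: -asa when the stem ends in a voiceless consonant (*ujivfip*, *jorif*); -i when the stem ends in a voiced consonant (*vorid*, *sisow*).
Since the final consonant of *munatow* is /w/ (voiced), it takes -i, giving *munatowi*.
Since the final consonant of *libvof* is /f/ (voiceless), it takes -asa, giving *libvofasa*.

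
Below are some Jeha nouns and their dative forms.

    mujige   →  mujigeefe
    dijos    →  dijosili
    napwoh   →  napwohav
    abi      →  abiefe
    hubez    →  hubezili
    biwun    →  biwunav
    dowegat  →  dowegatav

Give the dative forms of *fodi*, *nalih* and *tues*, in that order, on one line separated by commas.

fodiefe, nalihav, tuesili

Looking at the final sound of each stem: -ili when the stem ends in a sibilant (*dijos*, *hubez*); -av when the stem ends in a non-sibilant consonant (*napwoh*, *biwun*, *dowegat*); -efe when the stem ends in a vowel (*mujige*, *abi*).
The final sound of *fodi* is /i/, which is a vowel, so the suffix is -efe, giving *fodiefe*.
*nalih* — final sound /h/ (a non-sibilant consonant) → -av → *nalihav*.
*tues* — final sound /s/ (a sibilant) → -ili → *tuesili*.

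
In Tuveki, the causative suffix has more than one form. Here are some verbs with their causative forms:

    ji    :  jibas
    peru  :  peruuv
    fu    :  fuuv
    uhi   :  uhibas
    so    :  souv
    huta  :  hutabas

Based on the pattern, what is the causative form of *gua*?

Looking at the last vowel of each stem: -uv when the last vowel of the stem is a rounded vowel (*peru*, *fu*, *so*); -bas when the last vowel of the stem is an unrounded vowel (*ji*, *uhi*, *huta*).
The last vowel of *gua* is /a/, which is an unrounded vowel, so the suffix is -bas, giving *guabas*.

guabas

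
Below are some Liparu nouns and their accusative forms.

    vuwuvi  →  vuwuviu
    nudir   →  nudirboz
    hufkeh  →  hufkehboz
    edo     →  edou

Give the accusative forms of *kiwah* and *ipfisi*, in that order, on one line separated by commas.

kiwahboz, ipfisiu

The pattern is consonant vs. vowel: -boz when the stem ends in a consonant (*nudir*, *hufkeh*); -u when the stem ends in a vowel (*vuwuvi*, *edo*).
Since the final sound of *kiwah* is /h/ (a consonant), it takes -boz, giving *kiwahboz*.
*ipfisi*: final sound = /i/, a vowel → -u → *ipfisiu*.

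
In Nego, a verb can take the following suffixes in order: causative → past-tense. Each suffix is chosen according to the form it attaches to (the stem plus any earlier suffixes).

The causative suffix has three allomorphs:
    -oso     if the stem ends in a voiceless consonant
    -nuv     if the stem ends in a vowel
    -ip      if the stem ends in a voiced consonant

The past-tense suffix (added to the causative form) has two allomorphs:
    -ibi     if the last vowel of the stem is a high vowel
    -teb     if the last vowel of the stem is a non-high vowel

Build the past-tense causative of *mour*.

mouripibi

*mour* — final sound /r/ (a voiced consonant) → -ip → *mourip*.
The causative form *mourip*: last vowel = /i/, a high vowel → -ibi → *mouripibi*.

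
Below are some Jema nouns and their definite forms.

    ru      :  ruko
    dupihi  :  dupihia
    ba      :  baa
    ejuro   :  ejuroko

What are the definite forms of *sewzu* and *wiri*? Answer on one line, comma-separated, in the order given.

The pattern is rounding harmony: -ko when the last vowel of the stem is a rounded vowel (*ru*, *ejuro*); -a when the last vowel of the stem is an unrounded vowel (*dupihi*, *ba*).
Since the last vowel of *sewzu* is /u/ (a rounded vowel), it takes -ko, giving *sewzuko*.
*wiri*: last vowel = /i/, an unrounded vowel → -a → *wiria*.

sewzuko, wiria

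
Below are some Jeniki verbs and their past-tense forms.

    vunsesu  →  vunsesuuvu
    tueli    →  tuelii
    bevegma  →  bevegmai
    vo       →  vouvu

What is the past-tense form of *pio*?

piouvu

The alternation tracks the last vowel of the stem — -uvu when the last vowel of the stem is a rounded vowel (*vunsesu*, *vo*); -i when the last vowel of the stem is an unrounded vowel (*tueli*, *bevegma*).
Since the last vowel of *pio* is /o/ (a rounded vowel), it takes -uvu, giving *piouvu*.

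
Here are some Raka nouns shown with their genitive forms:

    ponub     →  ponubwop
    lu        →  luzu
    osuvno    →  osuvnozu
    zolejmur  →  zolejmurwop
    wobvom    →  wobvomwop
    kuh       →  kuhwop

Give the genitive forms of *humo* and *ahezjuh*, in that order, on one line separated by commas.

humozu, ahezjuhwop

The suffix is conditioned by the final sound: -wop when the stem ends in a consonant (*ponub*, *zolejmur*, *wobvom*, *kuh*); -zu when the stem ends in a vowel (*lu*, *osuvno*).
Since the final sound of *humo* is /o/ (a vowel), it takes -zu, giving *humozu*.
*ahezjuh* — final sound /h/ (a consonant) → -wop → *ahezjuhwop*.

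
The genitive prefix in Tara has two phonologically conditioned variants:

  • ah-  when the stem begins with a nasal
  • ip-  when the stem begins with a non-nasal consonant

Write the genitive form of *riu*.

ipriu

The first consonant of *riu* is /r/, which is non-nasal, so the prefix is ip-, giving *ipriu*.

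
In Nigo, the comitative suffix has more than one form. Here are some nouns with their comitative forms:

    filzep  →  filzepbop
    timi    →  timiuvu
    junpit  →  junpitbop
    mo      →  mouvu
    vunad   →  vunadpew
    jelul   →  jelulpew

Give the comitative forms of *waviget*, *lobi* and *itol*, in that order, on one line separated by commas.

The suffix is conditioned by the final sound: -bop when the stem ends in a voiceless consonant (*filzep*, *junpit*); -pew when the stem ends in a voiced consonant (*vunad*, *jelul*); -uvu when the stem ends in a vowel (*timi*, *mo*).
*waviget*: final sound = /t/, a voiceless consonant → -bop → *wavigetbop*.
*lobi* — final sound /i/ (a vowel) → -uvu → *lobiuvu*.
Since the final sound of *itol* is /l/ (a voiced consonant), it takes -pew, giving *itolpew*.

wavigetbop, lobiuvu, itolpew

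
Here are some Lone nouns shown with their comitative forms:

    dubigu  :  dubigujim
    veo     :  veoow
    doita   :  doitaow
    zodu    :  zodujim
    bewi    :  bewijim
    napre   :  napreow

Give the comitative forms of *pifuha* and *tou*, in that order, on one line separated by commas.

pifuhaow, toujim

The alternation tracks the last vowel of the stem — -jim when the last vowel of the stem is a high vowel (*dubigu*, *zodu*, *bewi*); -ow when the last vowel of the stem is a non-high vowel (*veo*, *doita*, *napre*).
The last vowel of *pifuha* is /a/, which is a non-high vowel, so the suffix is -ow, giving *pifuhaow*.
*tou*: last vowel = /u/, a high vowel → -jim → *toujim*.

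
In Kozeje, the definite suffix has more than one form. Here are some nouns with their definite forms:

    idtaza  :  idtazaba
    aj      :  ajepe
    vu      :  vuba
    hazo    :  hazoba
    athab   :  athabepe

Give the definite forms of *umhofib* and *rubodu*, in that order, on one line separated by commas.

umhofibepe, ruboduba

The suffix is conditioned by the final sound: -epe when the stem ends in a consonant (*aj*, *athab*); -ba when the stem ends in a vowel (*idtaza*, *vu*, *hazo*).
The final sound of *umhofib* is /b/, which is a consonant, so the suffix is -epe, giving *umhofibepe*.
The final sound of *rubodu* is /u/, which is a vowel, so the suffix is -ba, giving *ruboduba*.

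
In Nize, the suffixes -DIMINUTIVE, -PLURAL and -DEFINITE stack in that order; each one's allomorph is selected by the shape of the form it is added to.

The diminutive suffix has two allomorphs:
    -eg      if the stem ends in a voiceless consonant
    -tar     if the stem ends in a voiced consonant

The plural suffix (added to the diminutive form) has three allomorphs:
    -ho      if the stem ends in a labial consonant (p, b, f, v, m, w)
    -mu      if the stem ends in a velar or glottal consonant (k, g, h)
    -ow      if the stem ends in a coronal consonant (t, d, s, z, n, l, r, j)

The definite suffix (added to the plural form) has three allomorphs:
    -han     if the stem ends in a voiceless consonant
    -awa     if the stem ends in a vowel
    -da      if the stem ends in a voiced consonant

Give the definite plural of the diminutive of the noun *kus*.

The final consonant of *kus* is /s/, which is voiceless, so the diminutive suffix is -eg, giving *kuseg*.
The diminutive form *kuseg*: final consonant = /g/, velar/glottal → -mu → *kusegmu*.
The plural form *kusegmu*: final sound = /u/, a vowel → -awa → *kusegmuawa*.

kusegmuawa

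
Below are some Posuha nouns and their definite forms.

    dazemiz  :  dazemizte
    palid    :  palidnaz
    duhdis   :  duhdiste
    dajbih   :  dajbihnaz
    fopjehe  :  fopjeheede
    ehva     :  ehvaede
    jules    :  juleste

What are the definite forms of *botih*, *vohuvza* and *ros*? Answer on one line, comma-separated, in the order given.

botihnaz, vohuvzaede, roste

The suffix is conditioned by the final sound: -te when the stem ends in a sibilant (*dazemiz*, *duhdis*, *jules*); -naz when the stem ends in a non-sibilant consonant (*palid*, *dajbih*); -ede when the stem ends in a vowel (*fopjehe*, *ehva*).
*botih* — final sound /h/ (a non-sibilant consonant) → -naz → *botihnaz*.
*vohuvza* — final sound /a/ (a vowel) → -ede → *vohuvzaede*.
*ros*: final sound = /s/, a sibilant → -te → *roste*.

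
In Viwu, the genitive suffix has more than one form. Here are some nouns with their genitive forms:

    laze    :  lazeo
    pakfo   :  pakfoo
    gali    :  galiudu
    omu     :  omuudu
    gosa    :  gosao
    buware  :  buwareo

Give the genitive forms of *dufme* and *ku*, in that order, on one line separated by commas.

dufmeo, kuudu

The pattern is height harmony: -udu when the last vowel of the stem is a high vowel (*gali*, *omu*); -o when the last vowel of the stem is a non-high vowel (*laze*, *pakfo*, *gosa*, *buware*).
*dufme* — last vowel /e/ (a non-high vowel) → -o → *dufmeo*.
The last vowel of *ku* is /u/, which is a high vowel, so the suffix is -udu, giving *kuudu*.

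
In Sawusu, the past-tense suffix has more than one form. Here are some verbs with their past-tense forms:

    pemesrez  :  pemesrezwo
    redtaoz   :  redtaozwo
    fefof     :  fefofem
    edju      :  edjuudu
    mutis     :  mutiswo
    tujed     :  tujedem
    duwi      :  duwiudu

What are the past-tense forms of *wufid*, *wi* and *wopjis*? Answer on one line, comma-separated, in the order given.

wufidem, wiudu, wopjiswo

The suffix is conditioned by the final sound: -wo when the stem ends in a sibilant (*pemesrez*, *redtaoz*, *mutis*); -em when the stem ends in a non-sibilant consonant (*fefof*, *tujed*); -udu when the stem ends in a vowel (*edju*, *duwi*).
Since the final sound of *wufid* is /d/ (a non-sibilant consonant), it takes -em, giving *wufidem*.
*wi*: final sound = /i/, a vowel → -udu → *wiudu*.
*wopjis* — final sound /s/ (a sibilant) → -wo → *wopjiswo*.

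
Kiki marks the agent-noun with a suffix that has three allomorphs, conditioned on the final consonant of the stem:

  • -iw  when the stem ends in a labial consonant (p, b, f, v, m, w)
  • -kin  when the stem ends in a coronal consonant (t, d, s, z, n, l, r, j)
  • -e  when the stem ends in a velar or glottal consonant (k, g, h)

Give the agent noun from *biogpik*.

biogpike

The final consonant of *biogpik* is /k/, which is velar/glottal, so the suffix is -e, giving *biogpike*.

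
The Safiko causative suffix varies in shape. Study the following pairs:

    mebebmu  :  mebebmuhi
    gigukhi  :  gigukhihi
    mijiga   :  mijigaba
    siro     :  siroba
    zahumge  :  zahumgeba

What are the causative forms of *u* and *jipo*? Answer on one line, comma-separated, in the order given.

The pattern is height harmony: -hi when the last vowel of the stem is a high vowel (*mebebmu*, *gigukhi*); -ba when the last vowel of the stem is a non-high vowel (*mijiga*, *siro*, *zahumge*).
Since the last vowel of *u* is /u/ (a high vowel), it takes -hi, giving *uhi*.
*jipo* — last vowel /o/ (a non-high vowel) → -ba → *jipoba*.

uhi, jipoba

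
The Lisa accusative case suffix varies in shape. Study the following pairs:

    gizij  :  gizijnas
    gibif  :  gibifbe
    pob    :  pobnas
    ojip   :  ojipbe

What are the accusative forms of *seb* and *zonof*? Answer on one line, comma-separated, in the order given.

Looking at the final consonant of each stem: -be when the stem ends in a voiceless consonant (*gibif*, *ojip*); -nas when the stem ends in a voiced consonant (*gizij*, *pob*).
*seb* — final consonant /b/ (voiced) → -nas → *sebnas*.
*zonof* — final consonant /f/ (voiceless) → -be → *zonofbe*.

sebnas, zonofbe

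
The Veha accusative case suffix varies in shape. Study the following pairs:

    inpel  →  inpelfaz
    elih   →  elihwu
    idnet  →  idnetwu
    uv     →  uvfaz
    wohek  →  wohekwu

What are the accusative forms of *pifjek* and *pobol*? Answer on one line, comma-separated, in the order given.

pifjekwu, pobolfaz

The alternation tracks the final consonant of the stem — -wu when the stem ends in a voiceless consonant (*elih*, *idnet*, *wohek*); -faz when the stem ends in a voiced consonant (*inpel*, *uv*).
The final consonant of *pifjek* is /k/, which is voiceless, so the suffix is -wu, giving *pifjekwu*.
*pobol* — final consonant /l/ (voiced) → -faz → *pobolfaz*.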